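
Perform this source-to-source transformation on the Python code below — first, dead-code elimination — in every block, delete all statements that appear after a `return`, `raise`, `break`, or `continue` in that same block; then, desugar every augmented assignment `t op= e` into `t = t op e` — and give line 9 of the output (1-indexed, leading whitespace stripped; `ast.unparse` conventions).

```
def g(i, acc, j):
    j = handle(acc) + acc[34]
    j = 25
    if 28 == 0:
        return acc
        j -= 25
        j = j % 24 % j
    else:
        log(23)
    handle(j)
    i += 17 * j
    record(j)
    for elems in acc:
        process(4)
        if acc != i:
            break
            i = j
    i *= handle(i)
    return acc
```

Transformed code:
def g(i, acc, j):
    j = handle(acc) + acc[34]
    j = 25
    if 28 == 0:
        return acc
    else:
        log(23)
    handle(j)
    i = i + 17 * j
    record(j)
    for elems in acc:
        process(4)
        if acc != i:
            break
    i = i * handle(i)
    return acc

i = i + 17 * j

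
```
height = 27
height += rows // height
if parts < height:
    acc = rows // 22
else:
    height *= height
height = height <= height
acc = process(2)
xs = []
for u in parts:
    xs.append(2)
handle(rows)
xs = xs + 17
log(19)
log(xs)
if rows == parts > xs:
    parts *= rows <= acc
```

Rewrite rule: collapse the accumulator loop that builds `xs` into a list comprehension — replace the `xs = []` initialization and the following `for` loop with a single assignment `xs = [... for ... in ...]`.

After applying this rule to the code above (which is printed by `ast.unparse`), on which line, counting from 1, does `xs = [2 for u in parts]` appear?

Transformed code:
height = 27
height += rows // height
if parts < height:
    acc = rows // 22
else:
    height *= height
height = height <= height
acc = process(2)
xs = [2 for u in parts]
handle(rows)
xs = xs + 17
log(19)
log(xs)
if rows == parts > xs:
    parts *= rows <= acc

9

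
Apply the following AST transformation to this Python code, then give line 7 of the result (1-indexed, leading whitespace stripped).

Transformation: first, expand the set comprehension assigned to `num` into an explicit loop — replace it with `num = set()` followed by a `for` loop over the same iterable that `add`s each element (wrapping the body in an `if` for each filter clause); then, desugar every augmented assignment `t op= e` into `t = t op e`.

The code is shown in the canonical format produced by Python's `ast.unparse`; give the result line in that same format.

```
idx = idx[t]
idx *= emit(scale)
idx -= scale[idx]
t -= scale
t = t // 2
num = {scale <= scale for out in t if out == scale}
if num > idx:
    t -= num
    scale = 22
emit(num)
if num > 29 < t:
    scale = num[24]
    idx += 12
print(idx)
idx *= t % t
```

Transformed code:
idx = idx[t]
idx = idx * emit(scale)
idx = idx - scale[idx]
t = t - scale
t = t // 2
num = set()
for out in t:
    if out == scale:
        num.add(scale <= scale)
if num > idx:
    t = t - num
    scale = 22
emit(num)
if num > 29 < t:
    scale = num[24]
    idx = idx + 12
print(idx)
idx = idx * (t % t)

for out in t:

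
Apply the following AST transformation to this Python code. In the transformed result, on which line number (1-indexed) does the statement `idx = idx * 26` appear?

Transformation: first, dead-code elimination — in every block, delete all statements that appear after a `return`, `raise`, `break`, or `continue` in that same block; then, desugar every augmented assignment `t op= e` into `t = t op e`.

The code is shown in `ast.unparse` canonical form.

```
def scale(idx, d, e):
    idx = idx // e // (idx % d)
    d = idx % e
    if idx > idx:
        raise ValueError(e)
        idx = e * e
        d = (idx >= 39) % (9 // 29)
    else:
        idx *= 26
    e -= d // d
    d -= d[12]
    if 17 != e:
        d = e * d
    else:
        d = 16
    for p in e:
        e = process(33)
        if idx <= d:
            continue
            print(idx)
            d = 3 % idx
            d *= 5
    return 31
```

7

Transformed code:
def scale(idx, d, e):
    idx = idx // e // (idx % d)
    d = idx % e
    if idx > idx:
        raise ValueError(e)
    else:
        idx = idx * 26
    e = e - d // d
    d = d - d[12]
    if 17 != e:
        d = e * d
    else:
        d = 16
    for p in e:
        e = process(33)
        if idx <= d:
            continue
    return 31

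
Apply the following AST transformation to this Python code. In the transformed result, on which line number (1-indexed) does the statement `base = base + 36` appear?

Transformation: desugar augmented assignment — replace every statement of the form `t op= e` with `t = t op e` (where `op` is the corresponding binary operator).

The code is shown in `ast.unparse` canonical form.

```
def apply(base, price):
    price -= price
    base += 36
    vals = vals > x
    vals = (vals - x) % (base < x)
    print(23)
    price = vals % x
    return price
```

Transformed code:
def apply(base, price):
    price = price - price
    base = base + 36
    vals = vals > x
    vals = (vals - x) % (base < x)
    print(23)
    price = vals % x
    return price

3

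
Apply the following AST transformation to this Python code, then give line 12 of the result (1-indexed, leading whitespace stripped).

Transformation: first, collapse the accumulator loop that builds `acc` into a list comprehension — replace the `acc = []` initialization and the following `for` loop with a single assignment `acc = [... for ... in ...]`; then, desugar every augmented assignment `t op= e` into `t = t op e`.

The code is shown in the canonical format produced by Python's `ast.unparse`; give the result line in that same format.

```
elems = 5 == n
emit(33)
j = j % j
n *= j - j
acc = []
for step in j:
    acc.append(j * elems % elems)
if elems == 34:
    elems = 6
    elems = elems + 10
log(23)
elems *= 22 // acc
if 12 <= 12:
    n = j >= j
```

n = j >= j

Transformed code:
elems = 5 == n
emit(33)
j = j % j
n = n * (j - j)
acc = [j * elems % elems for step in j]
if elems == 34:
    elems = 6
    elems = elems + 10
log(23)
elems = elems * (22 // acc)
if 12 <= 12:
    n = j >= j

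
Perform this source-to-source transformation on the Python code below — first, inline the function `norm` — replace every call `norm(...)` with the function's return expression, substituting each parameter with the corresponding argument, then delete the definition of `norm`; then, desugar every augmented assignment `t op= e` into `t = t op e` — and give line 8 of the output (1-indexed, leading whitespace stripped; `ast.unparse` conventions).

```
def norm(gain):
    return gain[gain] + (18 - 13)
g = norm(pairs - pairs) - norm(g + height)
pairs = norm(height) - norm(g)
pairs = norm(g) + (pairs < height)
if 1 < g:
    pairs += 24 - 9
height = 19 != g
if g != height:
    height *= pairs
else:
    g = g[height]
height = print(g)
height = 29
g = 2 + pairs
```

Transformed code:
g = (pairs - pairs)[pairs - pairs] + (18 - 13) - ((g + height)[g + height] + (18 - 13))
pairs = height[height] + (18 - 13) - (g[g] + (18 - 13))
pairs = g[g] + (18 - 13) + (pairs < height)
if 1 < g:
    pairs = pairs + (24 - 9)
height = 19 != g
if g != height:
    height = height * pairs
else:
    g = g[height]
height = print(g)
height = 29
g = 2 + pairs

height = height * pairs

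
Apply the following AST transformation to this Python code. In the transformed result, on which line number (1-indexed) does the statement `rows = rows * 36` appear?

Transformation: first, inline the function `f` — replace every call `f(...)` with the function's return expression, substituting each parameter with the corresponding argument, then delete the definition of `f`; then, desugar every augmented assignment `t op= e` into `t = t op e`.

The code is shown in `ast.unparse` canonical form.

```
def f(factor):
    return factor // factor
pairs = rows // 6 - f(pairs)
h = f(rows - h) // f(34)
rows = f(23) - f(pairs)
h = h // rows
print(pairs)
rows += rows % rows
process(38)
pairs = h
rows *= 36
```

Transformed code:
pairs = rows // 6 - pairs // pairs
h = (rows - h) // (rows - h) // (34 // 34)
rows = 23 // 23 - pairs // pairs
h = h // rows
print(pairs)
rows = rows + rows % rows
process(38)
pairs = h
rows = rows * 36

9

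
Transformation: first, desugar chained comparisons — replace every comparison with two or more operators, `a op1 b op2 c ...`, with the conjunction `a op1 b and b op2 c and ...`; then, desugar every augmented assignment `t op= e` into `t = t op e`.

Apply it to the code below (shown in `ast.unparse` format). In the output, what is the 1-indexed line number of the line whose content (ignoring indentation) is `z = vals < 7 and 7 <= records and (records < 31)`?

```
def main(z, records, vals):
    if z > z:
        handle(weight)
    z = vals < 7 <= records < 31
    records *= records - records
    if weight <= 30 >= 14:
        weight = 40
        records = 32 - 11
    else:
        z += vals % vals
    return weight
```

4

Transformed code:
def main(z, records, vals):
    if z > z:
        handle(weight)
    z = vals < 7 and 7 <= records and (records < 31)
    records = records * (records - records)
    if weight <= 30 and 30 >= 14:
        weight = 40
        records = 32 - 11
    else:
        z = z + vals % vals
    return weight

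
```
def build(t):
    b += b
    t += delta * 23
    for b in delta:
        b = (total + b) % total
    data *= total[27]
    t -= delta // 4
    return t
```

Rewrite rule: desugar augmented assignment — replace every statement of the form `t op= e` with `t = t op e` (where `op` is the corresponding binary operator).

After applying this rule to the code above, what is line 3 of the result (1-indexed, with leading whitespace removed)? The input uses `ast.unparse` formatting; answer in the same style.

t = t + delta * 23

Transformed code:
def build(t):
    b = b + b
    t = t + delta * 23
    for b in delta:
        b = (total + b) % total
    data = data * total[27]
    t = t - delta // 4
    return t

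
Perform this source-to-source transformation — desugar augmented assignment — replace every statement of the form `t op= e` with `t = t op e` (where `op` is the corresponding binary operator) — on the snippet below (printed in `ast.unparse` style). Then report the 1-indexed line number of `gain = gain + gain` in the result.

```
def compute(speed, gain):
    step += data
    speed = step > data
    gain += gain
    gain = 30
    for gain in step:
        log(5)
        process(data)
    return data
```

4

Transformed code:
def compute(speed, gain):
    step = step + data
    speed = step > data
    gain = gain + gain
    gain = 30
    for gain in step:
        log(5)
        process(data)
    return data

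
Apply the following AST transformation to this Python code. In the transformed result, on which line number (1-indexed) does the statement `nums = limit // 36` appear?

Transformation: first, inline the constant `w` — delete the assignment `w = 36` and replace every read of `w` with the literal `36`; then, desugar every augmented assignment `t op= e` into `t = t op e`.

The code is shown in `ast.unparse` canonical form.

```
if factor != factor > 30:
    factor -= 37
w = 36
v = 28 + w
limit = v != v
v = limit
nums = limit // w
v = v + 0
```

6

Transformed code:
if factor != factor > 30:
    factor = factor - 37
v = 28 + 36
limit = v != v
v = limit
nums = limit // 36
v = v + 0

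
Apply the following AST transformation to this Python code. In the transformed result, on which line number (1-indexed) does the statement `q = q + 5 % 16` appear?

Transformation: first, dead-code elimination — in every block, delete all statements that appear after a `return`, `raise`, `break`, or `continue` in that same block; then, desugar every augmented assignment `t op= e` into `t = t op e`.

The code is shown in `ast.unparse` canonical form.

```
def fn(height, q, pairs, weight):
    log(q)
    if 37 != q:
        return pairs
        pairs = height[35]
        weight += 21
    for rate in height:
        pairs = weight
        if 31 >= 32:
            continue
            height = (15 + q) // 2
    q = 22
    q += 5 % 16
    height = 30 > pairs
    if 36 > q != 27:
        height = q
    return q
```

10

Transformed code:
def fn(height, q, pairs, weight):
    log(q)
    if 37 != q:
        return pairs
    for rate in height:
        pairs = weight
        if 31 >= 32:
            continue
    q = 22
    q = q + 5 % 16
    height = 30 > pairs
    if 36 > q != 27:
        height = q
    return q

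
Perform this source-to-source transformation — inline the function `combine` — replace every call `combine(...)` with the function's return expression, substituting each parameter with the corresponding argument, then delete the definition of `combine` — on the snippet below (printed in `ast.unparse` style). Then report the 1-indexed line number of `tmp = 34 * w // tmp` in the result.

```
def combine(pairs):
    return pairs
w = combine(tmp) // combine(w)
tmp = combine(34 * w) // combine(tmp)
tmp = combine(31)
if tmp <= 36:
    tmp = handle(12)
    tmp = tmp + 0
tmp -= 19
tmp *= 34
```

Transformed code:
w = tmp // w
tmp = 34 * w // tmp
tmp = 31
if tmp <= 36:
    tmp = handle(12)
    tmp = tmp + 0
tmp -= 19
tmp *= 34

2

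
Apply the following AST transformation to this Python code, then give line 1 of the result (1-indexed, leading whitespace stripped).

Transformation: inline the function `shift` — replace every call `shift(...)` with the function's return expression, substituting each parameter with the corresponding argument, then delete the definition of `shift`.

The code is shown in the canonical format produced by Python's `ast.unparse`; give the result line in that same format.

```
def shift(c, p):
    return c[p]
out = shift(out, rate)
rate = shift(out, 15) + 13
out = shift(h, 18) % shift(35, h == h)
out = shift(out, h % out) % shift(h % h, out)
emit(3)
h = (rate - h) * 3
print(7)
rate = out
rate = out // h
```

out = out[rate]

Transformed code:
out = out[rate]
rate = out[15] + 13
out = h[18] % 35[h == h]
out = out[h % out] % (h % h)[out]
emit(3)
h = (rate - h) * 3
print(7)
rate = out
rate = out // h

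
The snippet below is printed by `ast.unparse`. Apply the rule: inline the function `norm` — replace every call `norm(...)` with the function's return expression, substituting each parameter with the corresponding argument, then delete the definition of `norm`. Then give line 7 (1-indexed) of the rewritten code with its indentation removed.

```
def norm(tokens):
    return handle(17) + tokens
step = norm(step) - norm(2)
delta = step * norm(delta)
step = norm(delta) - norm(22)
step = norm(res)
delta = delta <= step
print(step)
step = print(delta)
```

Transformed code:
step = handle(17) + step - (handle(17) + 2)
delta = step * (handle(17) + delta)
step = handle(17) + delta - (handle(17) + 22)
step = handle(17) + res
delta = delta <= step
print(step)
step = print(delta)

step = print(delta)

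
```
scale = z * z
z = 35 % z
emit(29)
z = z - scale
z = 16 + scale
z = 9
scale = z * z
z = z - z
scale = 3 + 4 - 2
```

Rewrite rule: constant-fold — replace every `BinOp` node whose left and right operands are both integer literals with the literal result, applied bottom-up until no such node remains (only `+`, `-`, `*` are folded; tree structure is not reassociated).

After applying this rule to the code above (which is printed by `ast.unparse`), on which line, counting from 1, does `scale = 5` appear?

9

Transformed code:
scale = z * z
z = 35 % z
emit(29)
z = z - scale
z = 16 + scale
z = 9
scale = z * z
z = z - z
scale = 5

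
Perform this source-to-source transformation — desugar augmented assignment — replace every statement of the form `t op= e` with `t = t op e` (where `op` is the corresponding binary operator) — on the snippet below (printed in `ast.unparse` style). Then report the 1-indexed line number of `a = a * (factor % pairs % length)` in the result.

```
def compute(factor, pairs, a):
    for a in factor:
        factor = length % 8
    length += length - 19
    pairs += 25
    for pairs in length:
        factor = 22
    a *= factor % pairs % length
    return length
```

8

Transformed code:
def compute(factor, pairs, a):
    for a in factor:
        factor = length % 8
    length = length + (length - 19)
    pairs = pairs + 25
    for pairs in length:
        factor = 22
    a = a * (factor % pairs % length)
    return length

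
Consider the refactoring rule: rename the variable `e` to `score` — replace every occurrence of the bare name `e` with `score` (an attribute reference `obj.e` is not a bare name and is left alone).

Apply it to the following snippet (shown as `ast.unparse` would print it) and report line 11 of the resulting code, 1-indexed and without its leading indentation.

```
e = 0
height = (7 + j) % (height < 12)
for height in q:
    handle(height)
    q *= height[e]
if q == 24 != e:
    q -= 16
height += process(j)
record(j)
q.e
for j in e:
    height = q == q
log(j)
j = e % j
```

Transformed code:
score = 0
height = (7 + j) % (height < 12)
for height in q:
    handle(height)
    q *= height[score]
if q == 24 != score:
    q -= 16
height += process(j)
record(j)
q.e
for j in score:
    height = q == q
log(j)
j = score % j

for j in score:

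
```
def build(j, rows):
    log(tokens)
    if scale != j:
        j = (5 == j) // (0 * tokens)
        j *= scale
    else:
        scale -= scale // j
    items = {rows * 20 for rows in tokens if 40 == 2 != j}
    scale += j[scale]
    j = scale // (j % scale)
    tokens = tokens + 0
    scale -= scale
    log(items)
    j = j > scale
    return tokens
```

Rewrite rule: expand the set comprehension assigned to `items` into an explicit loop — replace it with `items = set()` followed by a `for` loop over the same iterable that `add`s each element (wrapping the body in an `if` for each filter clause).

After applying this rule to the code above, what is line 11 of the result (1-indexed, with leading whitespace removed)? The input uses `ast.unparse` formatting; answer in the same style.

items.add(rows * 20)

Transformed code:
def build(j, rows):
    log(tokens)
    if scale != j:
        j = (5 == j) // (0 * tokens)
        j *= scale
    else:
        scale -= scale // j
    items = set()
    for rows in tokens:
        if 40 == 2 != j:
            items.add(rows * 20)
    scale += j[scale]
    j = scale // (j % scale)
    tokens = tokens + 0
    scale -= scale
    log(items)
    j = j > scale
    return tokens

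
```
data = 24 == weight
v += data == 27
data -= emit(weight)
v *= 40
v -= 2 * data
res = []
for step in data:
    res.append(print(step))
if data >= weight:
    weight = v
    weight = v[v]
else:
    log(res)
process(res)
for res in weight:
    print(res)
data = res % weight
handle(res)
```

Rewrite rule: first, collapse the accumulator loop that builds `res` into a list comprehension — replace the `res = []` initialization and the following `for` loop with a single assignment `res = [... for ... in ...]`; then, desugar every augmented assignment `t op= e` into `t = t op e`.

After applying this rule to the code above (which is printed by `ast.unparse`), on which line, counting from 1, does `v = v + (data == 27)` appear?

2

Transformed code:
data = 24 == weight
v = v + (data == 27)
data = data - emit(weight)
v = v * 40
v = v - 2 * data
res = [print(step) for step in data]
if data >= weight:
    weight = v
    weight = v[v]
else:
    log(res)
process(res)
for res in weight:
    print(res)
data = res % weight
handle(res)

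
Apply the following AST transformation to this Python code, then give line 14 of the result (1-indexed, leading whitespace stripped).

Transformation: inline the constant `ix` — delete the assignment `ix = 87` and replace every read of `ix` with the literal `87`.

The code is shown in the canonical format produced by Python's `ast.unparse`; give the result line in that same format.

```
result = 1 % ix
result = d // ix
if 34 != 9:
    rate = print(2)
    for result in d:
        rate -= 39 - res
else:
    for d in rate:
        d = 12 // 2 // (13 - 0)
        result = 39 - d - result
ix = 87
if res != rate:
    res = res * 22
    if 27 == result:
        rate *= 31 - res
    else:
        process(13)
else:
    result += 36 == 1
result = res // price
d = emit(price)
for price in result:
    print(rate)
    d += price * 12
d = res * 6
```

rate *= 31 - res

Transformed code:
result = 1 % 87
result = d // 87
if 34 != 9:
    rate = print(2)
    for result in d:
        rate -= 39 - res
else:
    for d in rate:
        d = 12 // 2 // (13 - 0)
        result = 39 - d - result
if res != rate:
    res = res * 22
    if 27 == result:
        rate *= 31 - res
    else:
        process(13)
else:
    result += 36 == 1
result = res // price
d = emit(price)
for price in result:
    print(rate)
    d += price * 12
d = res * 6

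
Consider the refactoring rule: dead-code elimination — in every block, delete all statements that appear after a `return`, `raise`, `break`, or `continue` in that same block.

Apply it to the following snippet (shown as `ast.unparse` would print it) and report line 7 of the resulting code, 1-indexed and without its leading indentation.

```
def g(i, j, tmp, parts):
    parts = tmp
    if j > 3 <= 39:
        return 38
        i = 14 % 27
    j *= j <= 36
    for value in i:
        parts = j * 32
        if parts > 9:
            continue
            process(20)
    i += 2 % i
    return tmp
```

parts = j * 32

Transformed code:
def g(i, j, tmp, parts):
    parts = tmp
    if j > 3 <= 39:
        return 38
    j *= j <= 36
    for value in i:
        parts = j * 32
        if parts > 9:
            continue
    i += 2 % i
    return tmp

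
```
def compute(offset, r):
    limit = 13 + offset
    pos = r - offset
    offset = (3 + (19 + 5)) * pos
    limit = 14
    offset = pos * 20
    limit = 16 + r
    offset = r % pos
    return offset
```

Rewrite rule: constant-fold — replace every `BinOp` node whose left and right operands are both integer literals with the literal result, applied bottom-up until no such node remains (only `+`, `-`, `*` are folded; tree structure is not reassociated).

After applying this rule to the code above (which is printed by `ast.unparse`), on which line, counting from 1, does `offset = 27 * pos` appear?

4

Transformed code:
def compute(offset, r):
    limit = 13 + offset
    pos = r - offset
    offset = 27 * pos
    limit = 14
    offset = pos * 20
    limit = 16 + r
    offset = r % pos
    return offset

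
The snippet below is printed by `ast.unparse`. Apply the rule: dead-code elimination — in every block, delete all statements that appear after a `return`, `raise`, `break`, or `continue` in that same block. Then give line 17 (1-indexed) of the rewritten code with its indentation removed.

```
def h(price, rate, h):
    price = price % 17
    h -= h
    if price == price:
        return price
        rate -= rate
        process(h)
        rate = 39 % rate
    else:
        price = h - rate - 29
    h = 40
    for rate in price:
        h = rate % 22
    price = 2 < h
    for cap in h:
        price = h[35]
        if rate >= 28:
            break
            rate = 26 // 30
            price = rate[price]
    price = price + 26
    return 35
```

return 35

Transformed code:
def h(price, rate, h):
    price = price % 17
    h -= h
    if price == price:
        return price
    else:
        price = h - rate - 29
    h = 40
    for rate in price:
        h = rate % 22
    price = 2 < h
    for cap in h:
        price = h[35]
        if rate >= 28:
            break
    price = price + 26
    return 35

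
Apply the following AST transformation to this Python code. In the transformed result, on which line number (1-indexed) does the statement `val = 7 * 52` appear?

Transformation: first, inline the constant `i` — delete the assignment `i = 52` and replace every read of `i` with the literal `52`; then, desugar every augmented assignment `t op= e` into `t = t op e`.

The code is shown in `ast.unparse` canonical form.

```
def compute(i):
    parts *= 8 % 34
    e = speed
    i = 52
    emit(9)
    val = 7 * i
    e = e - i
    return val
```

5

Transformed code:
def compute(i):
    parts = parts * (8 % 34)
    e = speed
    emit(9)
    val = 7 * 52
    e = e - 52
    return val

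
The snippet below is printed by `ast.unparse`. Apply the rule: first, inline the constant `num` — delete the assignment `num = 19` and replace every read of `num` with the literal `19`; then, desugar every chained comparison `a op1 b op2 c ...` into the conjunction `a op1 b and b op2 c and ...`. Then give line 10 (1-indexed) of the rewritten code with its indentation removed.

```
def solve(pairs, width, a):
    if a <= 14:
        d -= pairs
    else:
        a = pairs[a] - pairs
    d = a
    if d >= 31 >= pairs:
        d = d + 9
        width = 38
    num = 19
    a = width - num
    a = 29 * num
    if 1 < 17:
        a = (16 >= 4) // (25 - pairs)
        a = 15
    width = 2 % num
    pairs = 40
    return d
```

a = width - 19

Transformed code:
def solve(pairs, width, a):
    if a <= 14:
        d -= pairs
    else:
        a = pairs[a] - pairs
    d = a
    if d >= 31 and 31 >= pairs:
        d = d + 9
        width = 38
    a = width - 19
    a = 29 * 19
    if 1 < 17:
        a = (16 >= 4) // (25 - pairs)
        a = 15
    width = 2 % 19
    pairs = 40
    return d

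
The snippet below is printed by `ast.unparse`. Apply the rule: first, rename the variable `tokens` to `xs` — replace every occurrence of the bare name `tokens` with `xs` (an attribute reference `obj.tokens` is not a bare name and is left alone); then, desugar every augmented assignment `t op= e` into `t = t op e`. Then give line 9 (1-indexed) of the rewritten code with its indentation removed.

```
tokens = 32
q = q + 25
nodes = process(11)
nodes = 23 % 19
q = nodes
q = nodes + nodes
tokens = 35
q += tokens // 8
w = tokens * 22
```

w = xs * 22

Transformed code:
xs = 32
q = q + 25
nodes = process(11)
nodes = 23 % 19
q = nodes
q = nodes + nodes
xs = 35
q = q + xs // 8
w = xs * 22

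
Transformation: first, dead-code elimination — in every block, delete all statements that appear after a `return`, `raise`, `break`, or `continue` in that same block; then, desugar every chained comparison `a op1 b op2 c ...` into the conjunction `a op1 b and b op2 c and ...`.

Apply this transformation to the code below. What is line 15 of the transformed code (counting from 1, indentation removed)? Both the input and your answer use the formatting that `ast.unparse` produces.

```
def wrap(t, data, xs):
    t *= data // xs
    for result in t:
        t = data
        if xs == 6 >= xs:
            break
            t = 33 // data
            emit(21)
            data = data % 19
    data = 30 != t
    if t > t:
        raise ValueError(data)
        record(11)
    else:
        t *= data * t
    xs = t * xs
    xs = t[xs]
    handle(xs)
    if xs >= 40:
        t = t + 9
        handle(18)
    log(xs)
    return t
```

if xs >= 40:

Transformed code:
def wrap(t, data, xs):
    t *= data // xs
    for result in t:
        t = data
        if xs == 6 and 6 >= xs:
            break
    data = 30 != t
    if t > t:
        raise ValueError(data)
    else:
        t *= data * t
    xs = t * xs
    xs = t[xs]
    handle(xs)
    if xs >= 40:
        t = t + 9
        handle(18)
    log(xs)
    return t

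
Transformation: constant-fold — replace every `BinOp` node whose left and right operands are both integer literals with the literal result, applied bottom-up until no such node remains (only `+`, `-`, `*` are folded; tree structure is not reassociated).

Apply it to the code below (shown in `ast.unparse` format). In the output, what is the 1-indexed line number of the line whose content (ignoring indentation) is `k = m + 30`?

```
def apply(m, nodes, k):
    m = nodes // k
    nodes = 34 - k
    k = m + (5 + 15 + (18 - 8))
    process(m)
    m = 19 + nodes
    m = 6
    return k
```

4

Transformed code:
def apply(m, nodes, k):
    m = nodes // k
    nodes = 34 - k
    k = m + 30
    process(m)
    m = 19 + nodes
    m = 6
    return k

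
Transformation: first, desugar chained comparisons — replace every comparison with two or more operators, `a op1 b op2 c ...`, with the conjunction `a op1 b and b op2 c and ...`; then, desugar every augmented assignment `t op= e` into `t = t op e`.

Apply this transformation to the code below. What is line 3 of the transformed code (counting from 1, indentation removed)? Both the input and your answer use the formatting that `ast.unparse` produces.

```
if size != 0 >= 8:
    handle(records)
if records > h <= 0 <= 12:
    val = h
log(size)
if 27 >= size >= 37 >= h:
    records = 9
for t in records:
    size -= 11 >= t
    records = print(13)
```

Transformed code:
if size != 0 and 0 >= 8:
    handle(records)
if records > h and h <= 0 and (0 <= 12):
    val = h
log(size)
if 27 >= size and size >= 37 and (37 >= h):
    records = 9
for t in records:
    size = size - (11 >= t)
    records = print(13)

if records > h and h <= 0 and (0 <= 12):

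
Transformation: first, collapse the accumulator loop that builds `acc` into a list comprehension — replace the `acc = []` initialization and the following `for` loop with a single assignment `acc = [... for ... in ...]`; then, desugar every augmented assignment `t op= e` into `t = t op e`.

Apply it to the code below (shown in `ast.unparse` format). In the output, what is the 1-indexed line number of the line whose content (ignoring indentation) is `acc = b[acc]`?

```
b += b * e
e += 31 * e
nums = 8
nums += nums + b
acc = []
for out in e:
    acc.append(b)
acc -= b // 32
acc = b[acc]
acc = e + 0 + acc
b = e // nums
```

Transformed code:
b = b + b * e
e = e + 31 * e
nums = 8
nums = nums + (nums + b)
acc = [b for out in e]
acc = acc - b // 32
acc = b[acc]
acc = e + 0 + acc
b = e // nums

7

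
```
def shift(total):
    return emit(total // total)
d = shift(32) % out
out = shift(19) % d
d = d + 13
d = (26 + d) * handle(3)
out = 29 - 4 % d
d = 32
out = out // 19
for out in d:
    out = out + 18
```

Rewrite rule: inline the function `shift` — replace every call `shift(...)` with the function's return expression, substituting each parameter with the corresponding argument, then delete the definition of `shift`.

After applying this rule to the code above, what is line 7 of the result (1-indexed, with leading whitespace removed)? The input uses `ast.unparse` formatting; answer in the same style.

Transformed code:
d = emit(32 // 32) % out
out = emit(19 // 19) % d
d = d + 13
d = (26 + d) * handle(3)
out = 29 - 4 % d
d = 32
out = out // 19
for out in d:
    out = out + 18

out = out // 19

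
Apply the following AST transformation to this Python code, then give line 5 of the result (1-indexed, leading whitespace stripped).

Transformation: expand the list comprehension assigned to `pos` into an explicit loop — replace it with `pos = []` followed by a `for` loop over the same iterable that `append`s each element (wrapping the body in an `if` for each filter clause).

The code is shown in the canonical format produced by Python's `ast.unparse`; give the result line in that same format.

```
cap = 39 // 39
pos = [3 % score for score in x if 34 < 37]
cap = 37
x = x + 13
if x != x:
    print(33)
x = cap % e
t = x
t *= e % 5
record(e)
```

Transformed code:
cap = 39 // 39
pos = []
for score in x:
    if 34 < 37:
        pos.append(3 % score)
cap = 37
x = x + 13
if x != x:
    print(33)
x = cap % e
t = x
t *= e % 5
record(e)

pos.append(3 % score)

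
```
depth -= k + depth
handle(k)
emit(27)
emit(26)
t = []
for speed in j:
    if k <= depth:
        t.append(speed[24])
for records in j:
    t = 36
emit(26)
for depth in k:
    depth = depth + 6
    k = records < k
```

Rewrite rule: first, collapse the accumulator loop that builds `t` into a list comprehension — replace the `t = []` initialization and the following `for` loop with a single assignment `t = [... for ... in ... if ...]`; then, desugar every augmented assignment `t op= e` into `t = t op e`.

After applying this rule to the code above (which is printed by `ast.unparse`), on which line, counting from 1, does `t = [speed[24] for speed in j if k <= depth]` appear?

5

Transformed code:
depth = depth - (k + depth)
handle(k)
emit(27)
emit(26)
t = [speed[24] for speed in j if k <= depth]
for records in j:
    t = 36
emit(26)
for depth in k:
    depth = depth + 6
    k = records < k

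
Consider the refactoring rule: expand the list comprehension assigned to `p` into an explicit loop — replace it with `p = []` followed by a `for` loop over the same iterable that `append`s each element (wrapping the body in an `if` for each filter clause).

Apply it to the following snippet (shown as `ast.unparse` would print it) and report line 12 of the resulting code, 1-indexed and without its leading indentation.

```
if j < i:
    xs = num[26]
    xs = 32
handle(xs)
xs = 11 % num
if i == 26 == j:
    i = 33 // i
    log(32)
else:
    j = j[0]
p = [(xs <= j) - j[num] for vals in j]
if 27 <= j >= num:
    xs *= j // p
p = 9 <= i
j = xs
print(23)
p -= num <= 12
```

for vals in j:

Transformed code:
if j < i:
    xs = num[26]
    xs = 32
handle(xs)
xs = 11 % num
if i == 26 == j:
    i = 33 // i
    log(32)
else:
    j = j[0]
p = []
for vals in j:
    p.append((xs <= j) - j[num])
if 27 <= j >= num:
    xs *= j // p
p = 9 <= i
j = xs
print(23)
p -= num <= 12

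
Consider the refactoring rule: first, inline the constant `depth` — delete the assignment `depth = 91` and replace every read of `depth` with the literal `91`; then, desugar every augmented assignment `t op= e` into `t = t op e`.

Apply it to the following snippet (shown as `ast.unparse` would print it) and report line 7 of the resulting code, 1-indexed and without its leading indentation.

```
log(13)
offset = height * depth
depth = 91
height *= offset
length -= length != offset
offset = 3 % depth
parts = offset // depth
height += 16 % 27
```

Transformed code:
log(13)
offset = height * 91
height = height * offset
length = length - (length != offset)
offset = 3 % 91
parts = offset // 91
height = height + 16 % 27

height = height + 16 % 27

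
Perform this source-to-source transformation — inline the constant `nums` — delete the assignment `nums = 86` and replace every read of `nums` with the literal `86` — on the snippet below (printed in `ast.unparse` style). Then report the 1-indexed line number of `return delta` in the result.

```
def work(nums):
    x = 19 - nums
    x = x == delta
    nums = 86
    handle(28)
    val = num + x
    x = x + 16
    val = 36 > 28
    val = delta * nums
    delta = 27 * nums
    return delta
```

Transformed code:
def work(nums):
    x = 19 - 86
    x = x == delta
    handle(28)
    val = num + x
    x = x + 16
    val = 36 > 28
    val = delta * 86
    delta = 27 * 86
    return delta

10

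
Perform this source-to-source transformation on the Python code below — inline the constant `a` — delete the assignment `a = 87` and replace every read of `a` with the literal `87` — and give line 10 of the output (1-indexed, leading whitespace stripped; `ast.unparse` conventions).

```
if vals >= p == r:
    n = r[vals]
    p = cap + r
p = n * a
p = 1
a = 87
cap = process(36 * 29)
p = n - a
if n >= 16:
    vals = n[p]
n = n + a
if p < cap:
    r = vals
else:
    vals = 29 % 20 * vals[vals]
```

Transformed code:
if vals >= p == r:
    n = r[vals]
    p = cap + r
p = n * 87
p = 1
cap = process(36 * 29)
p = n - 87
if n >= 16:
    vals = n[p]
n = n + 87
if p < cap:
    r = vals
else:
    vals = 29 % 20 * vals[vals]

n = n + 87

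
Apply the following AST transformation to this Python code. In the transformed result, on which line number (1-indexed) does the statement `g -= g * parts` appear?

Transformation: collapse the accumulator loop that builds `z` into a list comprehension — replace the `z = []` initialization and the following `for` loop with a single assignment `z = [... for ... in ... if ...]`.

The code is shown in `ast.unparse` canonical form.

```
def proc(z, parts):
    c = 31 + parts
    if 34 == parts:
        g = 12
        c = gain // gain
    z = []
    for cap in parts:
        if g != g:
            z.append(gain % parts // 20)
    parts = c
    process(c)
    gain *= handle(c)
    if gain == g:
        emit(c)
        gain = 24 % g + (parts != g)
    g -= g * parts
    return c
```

13

Transformed code:
def proc(z, parts):
    c = 31 + parts
    if 34 == parts:
        g = 12
        c = gain // gain
    z = [gain % parts // 20 for cap in parts if g != g]
    parts = c
    process(c)
    gain *= handle(c)
    if gain == g:
        emit(c)
        gain = 24 % g + (parts != g)
    g -= g * parts
    return c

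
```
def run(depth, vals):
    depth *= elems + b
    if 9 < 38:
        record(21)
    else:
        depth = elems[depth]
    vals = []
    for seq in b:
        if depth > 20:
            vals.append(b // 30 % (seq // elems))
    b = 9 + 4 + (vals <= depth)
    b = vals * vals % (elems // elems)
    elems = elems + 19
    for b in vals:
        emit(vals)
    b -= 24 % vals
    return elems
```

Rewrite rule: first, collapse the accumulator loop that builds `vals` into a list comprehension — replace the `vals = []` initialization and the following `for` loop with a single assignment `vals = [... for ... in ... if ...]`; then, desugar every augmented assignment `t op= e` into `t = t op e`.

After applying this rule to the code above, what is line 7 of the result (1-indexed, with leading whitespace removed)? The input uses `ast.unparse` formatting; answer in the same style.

vals = [b // 30 % (seq // elems) for seq in b if depth > 20]

Transformed code:
def run(depth, vals):
    depth = depth * (elems + b)
    if 9 < 38:
        record(21)
    else:
        depth = elems[depth]
    vals = [b // 30 % (seq // elems) for seq in b if depth > 20]
    b = 9 + 4 + (vals <= depth)
    b = vals * vals % (elems // elems)
    elems = elems + 19
    for b in vals:
        emit(vals)
    b = b - 24 % vals
    return elems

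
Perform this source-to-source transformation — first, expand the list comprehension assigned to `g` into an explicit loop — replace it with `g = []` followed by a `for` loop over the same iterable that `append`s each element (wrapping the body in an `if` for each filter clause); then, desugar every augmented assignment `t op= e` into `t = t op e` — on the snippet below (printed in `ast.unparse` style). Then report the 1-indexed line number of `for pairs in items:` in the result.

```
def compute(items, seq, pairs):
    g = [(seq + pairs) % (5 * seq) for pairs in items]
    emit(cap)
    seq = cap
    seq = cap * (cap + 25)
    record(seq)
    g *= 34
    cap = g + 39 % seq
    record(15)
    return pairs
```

Transformed code:
def compute(items, seq, pairs):
    g = []
    for pairs in items:
        g.append((seq + pairs) % (5 * seq))
    emit(cap)
    seq = cap
    seq = cap * (cap + 25)
    record(seq)
    g = g * 34
    cap = g + 39 % seq
    record(15)
    return pairs

3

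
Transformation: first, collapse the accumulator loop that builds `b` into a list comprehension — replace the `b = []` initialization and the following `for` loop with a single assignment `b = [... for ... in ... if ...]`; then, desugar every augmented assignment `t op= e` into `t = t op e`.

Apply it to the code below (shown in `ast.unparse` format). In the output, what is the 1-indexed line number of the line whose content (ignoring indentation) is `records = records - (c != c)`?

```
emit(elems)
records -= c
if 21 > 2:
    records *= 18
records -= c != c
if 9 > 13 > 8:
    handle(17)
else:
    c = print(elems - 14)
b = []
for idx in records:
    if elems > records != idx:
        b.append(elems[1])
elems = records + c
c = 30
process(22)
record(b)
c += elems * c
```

5

Transformed code:
emit(elems)
records = records - c
if 21 > 2:
    records = records * 18
records = records - (c != c)
if 9 > 13 > 8:
    handle(17)
else:
    c = print(elems - 14)
b = [elems[1] for idx in records if elems > records != idx]
elems = records + c
c = 30
process(22)
record(b)
c = c + elems * c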